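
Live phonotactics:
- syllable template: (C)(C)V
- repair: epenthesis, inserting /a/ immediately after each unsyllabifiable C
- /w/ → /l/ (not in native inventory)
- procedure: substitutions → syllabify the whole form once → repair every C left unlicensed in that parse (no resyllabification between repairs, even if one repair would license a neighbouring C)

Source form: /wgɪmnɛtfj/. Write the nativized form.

Substitution: /w/ → /l/, giving /lgɪmnɛtfj/.
The consonants /t/, /f/, /j/ cannot be parsed into a legal (C)(C)V syllable (no codas are permitted; onsets may contain at most 2 consonants).
Each unlicensed consonant becomes the onset of a new syllable: /t/ → /ta/, /f/ → /fa/, /j/ → /ja/.

lgɪmnɛtafaja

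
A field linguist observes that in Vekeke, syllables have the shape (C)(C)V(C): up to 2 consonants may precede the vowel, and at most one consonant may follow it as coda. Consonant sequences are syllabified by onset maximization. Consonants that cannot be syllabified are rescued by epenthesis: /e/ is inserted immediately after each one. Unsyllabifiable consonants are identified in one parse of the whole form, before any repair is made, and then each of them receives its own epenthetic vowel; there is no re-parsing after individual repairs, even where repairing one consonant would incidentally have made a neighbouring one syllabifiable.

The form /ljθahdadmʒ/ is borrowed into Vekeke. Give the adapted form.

lejθahdadmeʒe

Syllabifying with onset maximization leaves /l/, /m/, /ʒ/ stranded (at most one coda consonant is licensed; onsets may contain at most 2 consonants).
Inserting the epenthetic vowel yields /l/ → /le/, /m/ → /me/, /ʒ/ → /ʒe/.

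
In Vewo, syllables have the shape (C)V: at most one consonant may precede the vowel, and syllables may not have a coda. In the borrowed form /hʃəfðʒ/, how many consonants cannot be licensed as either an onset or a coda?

4

Syllabifying with onset maximization leaves /h/, /f/, /ð/, /ʒ/ stranded (no codas are permitted; onsets are limited to one consonant).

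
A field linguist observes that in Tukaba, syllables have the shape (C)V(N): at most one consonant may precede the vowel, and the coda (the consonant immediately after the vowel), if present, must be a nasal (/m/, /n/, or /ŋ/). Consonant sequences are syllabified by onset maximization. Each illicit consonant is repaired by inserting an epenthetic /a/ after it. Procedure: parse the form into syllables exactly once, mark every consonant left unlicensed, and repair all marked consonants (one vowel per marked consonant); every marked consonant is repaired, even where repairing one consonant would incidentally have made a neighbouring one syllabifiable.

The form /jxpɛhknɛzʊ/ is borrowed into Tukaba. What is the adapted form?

jaxapɛhakanɛzʊ

Syllabifying with onset maximization leaves /j/, /x/, /h/, /k/ stranded (only a nasal (/m/, /n/, or /ŋ/) is licensed in coda position; onsets are limited to one consonant).
Epenthesis after each stranded consonant: /j/ → /ja/, /x/ → /xa/, /h/ → /ha/, /k/ → /ka/.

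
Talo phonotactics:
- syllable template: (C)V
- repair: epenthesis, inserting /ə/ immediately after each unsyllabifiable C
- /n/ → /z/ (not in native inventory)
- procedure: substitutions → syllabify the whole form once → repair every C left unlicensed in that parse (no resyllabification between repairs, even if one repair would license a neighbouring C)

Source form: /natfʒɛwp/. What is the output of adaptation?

zatəfəʒɛwəpə

Substitution: /n/ → /z/, giving /zatfʒɛwp/.
Syllabifying with onset maximization leaves /t/, /f/, /w/, /p/ stranded (no codas are permitted; onsets are limited to one consonant).
Inserting the epenthetic vowel yields /t/ → /tə/, /f/ → /fə/, /w/ → /wə/, /p/ → /pə/.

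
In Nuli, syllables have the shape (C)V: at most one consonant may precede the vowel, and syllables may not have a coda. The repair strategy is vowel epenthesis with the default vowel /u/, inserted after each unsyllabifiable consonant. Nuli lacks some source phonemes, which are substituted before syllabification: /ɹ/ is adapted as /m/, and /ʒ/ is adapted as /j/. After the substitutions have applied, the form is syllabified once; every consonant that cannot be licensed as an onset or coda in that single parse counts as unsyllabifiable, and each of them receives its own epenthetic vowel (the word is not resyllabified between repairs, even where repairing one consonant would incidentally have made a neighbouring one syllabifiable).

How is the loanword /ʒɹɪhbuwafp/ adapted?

jumɪhubuwafupu

Substitution: /ʒ/ → /j/, /ɹ/ → /m/, giving /jmɪhbuwafp/.
Under (C)V, the unsyllabifiable consonants are /j/, /h/, /f/, /p/ (no codas are permitted; onsets are limited to one consonant).
Inserting the epenthetic vowel yields /j/ → /ju/, /h/ → /hu/, /f/ → /fu/, /p/ → /pu/.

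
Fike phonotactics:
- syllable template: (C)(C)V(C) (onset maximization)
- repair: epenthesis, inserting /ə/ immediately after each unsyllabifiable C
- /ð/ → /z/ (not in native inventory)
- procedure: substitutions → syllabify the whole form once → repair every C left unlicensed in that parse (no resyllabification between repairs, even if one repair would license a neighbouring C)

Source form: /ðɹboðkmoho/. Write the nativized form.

zəɹbozkmoho

Substitution: /ð/ → /z/, giving /zɹbozkmoho/.
The consonants /z/ cannot be parsed into a legal (C)(C)V(C) syllable (at most one coda consonant is licensed; onsets may contain at most 2 consonants).
Each unlicensed consonant becomes the onset of a new syllable: /z/ → /zə/.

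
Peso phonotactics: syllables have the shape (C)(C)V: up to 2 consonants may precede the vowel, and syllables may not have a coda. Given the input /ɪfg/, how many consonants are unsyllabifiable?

The consonants /f/, /g/ cannot be parsed into a legal (C)(C)V syllable (no codas are permitted; onsets may contain at most 2 consonants).

2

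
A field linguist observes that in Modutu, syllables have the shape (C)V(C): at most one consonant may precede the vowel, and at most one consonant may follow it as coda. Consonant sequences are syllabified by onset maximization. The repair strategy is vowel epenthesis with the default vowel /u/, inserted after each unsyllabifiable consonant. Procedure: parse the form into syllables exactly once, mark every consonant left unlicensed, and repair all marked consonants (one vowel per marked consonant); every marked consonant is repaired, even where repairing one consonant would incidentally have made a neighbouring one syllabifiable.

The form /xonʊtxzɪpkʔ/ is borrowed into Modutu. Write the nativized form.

xonʊtxuzɪpkuʔu

The consonants /x/, /k/, /ʔ/ cannot be parsed into a legal (C)V(C) syllable (at most one coda consonant is licensed; onsets are limited to one consonant).
Each unlicensed consonant becomes the onset of a new syllable: /x/ → /xu/, /k/ → /ku/, /ʔ/ → /ʔu/.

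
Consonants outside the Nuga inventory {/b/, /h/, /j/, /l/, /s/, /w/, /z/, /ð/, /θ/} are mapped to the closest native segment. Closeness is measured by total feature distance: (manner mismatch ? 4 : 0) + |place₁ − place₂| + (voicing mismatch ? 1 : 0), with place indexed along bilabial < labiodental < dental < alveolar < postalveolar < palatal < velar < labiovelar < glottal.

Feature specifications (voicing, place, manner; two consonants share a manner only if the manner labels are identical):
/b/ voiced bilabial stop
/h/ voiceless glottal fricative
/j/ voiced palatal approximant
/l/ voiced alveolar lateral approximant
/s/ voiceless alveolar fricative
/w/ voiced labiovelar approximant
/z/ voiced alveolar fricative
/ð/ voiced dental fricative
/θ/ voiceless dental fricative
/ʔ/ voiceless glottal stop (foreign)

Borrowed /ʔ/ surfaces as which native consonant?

h

/h/ is closest: manner differs (stop→fricative, +4), place distance 0 (glottal→glottal), same voicing; total 4. Next closest is /w/ at distance 6.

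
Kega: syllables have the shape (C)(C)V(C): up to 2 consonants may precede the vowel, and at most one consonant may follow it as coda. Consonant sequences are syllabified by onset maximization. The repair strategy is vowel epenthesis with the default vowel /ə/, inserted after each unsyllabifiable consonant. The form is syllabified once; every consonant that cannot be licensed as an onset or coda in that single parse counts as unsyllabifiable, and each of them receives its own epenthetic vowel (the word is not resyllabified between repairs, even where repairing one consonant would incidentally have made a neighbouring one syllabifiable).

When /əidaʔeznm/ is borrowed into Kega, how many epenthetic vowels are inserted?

2

The unsyllabifiable consonants are /n/, /m/; each receives one epenthetic vowel.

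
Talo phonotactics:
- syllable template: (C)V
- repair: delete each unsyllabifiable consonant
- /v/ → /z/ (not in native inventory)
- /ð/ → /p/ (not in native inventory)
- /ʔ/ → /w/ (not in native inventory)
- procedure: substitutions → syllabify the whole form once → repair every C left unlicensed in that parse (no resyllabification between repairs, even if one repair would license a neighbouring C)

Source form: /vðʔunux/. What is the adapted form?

wunu

Substitution: /v/ → /z/, /ð/ → /p/, /ʔ/ → /w/, giving /zpwunux/.
Under (C)V, the unsyllabifiable consonants are /z/, /p/, /x/ (no codas are permitted; onsets are limited to one consonant).
Each unlicensed consonant is deleted: /z/, /p/, /x/.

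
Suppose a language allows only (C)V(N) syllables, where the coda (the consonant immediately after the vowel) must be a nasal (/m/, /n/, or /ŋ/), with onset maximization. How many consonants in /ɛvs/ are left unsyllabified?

2

Under (C)V(N), the unsyllabifiable consonants are /v/, /s/ (only a nasal (/m/, /n/, or /ŋ/) is licensed in coda position; onsets are limited to one consonant).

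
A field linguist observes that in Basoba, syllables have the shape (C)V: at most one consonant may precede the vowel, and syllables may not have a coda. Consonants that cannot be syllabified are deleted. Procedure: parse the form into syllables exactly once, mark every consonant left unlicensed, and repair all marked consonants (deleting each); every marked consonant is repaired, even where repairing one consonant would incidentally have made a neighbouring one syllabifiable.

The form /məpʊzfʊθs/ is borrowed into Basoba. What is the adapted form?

Under (C)V, the unsyllabifiable consonants are /z/, /θ/, /s/ (no codas are permitted; onsets are limited to one consonant).
Deletion applies to /z/, /θ/, /s/.

məpʊfʊ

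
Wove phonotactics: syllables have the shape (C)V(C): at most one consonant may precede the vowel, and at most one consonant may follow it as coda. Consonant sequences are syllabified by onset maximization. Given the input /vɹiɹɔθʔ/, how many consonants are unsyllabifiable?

2

Syllabifying with onset maximization leaves /v/, /ʔ/ stranded (at most one coda consonant is licensed; onsets are limited to one consonant).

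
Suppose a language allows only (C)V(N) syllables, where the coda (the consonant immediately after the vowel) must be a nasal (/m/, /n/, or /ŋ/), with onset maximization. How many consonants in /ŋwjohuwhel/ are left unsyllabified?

Syllabifying with onset maximization leaves /ŋ/, /w/, /w/, /l/ stranded (only a nasal (/m/, /n/, or /ŋ/) is licensed in coda position; onsets are limited to one consonant).

4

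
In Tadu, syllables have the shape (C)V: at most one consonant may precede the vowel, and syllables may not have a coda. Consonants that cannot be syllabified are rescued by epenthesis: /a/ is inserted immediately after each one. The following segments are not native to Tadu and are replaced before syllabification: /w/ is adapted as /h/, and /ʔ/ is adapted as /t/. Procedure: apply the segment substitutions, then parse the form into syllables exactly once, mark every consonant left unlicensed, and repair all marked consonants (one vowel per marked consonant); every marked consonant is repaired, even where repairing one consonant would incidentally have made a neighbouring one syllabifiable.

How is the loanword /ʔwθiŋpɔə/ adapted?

tahaθiŋapɔə

Substitution: /ʔ/ → /t/, /w/ → /h/, giving /thθiŋpɔə/.
Syllabifying with onset maximization leaves /t/, /h/, /ŋ/ stranded (no codas are permitted; onsets are limited to one consonant).
Each unlicensed consonant becomes the onset of a new syllable: /t/ → /ta/, /h/ → /ha/, /ŋ/ → /ŋa/.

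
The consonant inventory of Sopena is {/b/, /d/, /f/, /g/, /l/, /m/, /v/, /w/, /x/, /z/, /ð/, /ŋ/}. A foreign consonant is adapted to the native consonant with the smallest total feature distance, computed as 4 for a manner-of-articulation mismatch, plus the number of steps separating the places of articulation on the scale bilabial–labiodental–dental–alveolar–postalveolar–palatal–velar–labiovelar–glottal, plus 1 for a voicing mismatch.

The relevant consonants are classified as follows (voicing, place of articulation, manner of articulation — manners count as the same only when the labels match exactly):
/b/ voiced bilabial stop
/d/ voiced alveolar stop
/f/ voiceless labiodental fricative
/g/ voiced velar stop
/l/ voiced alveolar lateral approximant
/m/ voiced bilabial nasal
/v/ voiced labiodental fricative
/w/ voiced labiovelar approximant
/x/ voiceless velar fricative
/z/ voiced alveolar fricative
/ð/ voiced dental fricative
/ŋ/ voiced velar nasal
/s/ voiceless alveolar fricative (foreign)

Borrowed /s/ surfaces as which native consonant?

z

/z/ is closest: same manner (fricative), place distance 0 (alveolar→alveolar), voicing differs (+1); total 1. Next closest is /f/ at distance 2.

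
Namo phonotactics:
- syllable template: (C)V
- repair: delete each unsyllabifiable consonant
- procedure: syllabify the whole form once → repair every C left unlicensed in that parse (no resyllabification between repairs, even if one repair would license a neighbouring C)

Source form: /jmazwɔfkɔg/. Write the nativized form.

mawɔkɔ

Under (C)V, the unsyllabifiable consonants are /j/, /z/, /f/, /g/ (no codas are permitted; onsets are limited to one consonant).
Deletion applies to /j/, /z/, /f/, /g/.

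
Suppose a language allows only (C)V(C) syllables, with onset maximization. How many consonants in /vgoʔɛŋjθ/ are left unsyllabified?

The consonants /v/, /j/, /θ/ cannot be parsed into a legal (C)V(C) syllable (at most one coda consonant is licensed; onsets are limited to one consonant).

3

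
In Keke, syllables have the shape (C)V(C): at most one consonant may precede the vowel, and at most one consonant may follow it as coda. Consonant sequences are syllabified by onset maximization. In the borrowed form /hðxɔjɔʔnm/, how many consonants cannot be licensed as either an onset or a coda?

4

Under (C)V(C), the unsyllabifiable consonants are /h/, /ð/, /n/, /m/ (at most one coda consonant is licensed; onsets are limited to one consonant).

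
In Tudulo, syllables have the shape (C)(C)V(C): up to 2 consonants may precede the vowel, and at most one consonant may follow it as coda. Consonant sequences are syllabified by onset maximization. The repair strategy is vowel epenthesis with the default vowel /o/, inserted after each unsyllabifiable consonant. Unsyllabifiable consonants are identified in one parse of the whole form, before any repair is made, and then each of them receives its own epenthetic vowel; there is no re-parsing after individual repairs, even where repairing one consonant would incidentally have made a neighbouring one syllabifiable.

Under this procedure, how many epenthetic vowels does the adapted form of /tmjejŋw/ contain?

The unsyllabifiable consonants are /t/, /ŋ/, /w/; each receives one epenthetic vowel.

3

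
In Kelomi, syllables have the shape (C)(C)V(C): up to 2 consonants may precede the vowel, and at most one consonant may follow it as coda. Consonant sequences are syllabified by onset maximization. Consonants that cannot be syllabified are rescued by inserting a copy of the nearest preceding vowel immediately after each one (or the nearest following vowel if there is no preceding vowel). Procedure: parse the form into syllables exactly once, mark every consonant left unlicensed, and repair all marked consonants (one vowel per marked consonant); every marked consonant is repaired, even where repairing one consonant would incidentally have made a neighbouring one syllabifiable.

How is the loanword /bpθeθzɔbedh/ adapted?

The consonants /b/, /h/ cannot be parsed into a legal (C)(C)V(C) syllable (at most one coda consonant is licensed; onsets may contain at most 2 consonants).
Each unlicensed consonant becomes the onset of a new syllable: /b/ → /be/, /h/ → /he/.

bepθeθzɔbedhe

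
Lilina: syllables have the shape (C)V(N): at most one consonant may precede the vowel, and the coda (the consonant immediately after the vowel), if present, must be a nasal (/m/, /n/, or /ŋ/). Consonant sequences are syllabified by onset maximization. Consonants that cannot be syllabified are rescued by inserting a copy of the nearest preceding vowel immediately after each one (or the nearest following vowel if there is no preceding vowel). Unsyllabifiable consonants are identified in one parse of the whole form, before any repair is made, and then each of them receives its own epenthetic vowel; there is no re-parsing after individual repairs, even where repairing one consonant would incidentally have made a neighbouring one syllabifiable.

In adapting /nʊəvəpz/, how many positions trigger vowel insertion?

2

The unsyllabifiable consonants are /p/, /z/; each receives one epenthetic vowel.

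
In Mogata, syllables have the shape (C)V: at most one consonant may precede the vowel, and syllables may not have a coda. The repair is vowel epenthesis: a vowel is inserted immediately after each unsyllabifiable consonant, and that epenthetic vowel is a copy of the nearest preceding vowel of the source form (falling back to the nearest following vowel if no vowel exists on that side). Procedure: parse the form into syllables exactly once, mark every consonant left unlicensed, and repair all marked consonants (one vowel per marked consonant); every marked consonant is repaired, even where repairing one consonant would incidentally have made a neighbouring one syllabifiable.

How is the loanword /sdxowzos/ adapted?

sodoxowozoso

Under (C)V, the unsyllabifiable consonants are /s/, /d/, /w/, /s/ (no codas are permitted; onsets are limited to one consonant).
Inserting the epenthetic vowel yields /s/ → /so/, /d/ → /do/, /w/ → /wo/, /s/ → /so/.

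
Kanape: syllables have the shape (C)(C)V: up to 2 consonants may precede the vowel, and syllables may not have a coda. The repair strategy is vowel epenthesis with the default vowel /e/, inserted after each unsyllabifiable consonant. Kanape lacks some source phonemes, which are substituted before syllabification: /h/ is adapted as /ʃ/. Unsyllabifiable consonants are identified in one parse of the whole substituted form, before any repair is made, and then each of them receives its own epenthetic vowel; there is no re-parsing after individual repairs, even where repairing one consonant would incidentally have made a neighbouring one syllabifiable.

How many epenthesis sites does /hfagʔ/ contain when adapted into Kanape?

2

After substitution the input is /ʃfagʔ/.
The unsyllabifiable consonants are /g/, /ʔ/; each receives one epenthetic vowel.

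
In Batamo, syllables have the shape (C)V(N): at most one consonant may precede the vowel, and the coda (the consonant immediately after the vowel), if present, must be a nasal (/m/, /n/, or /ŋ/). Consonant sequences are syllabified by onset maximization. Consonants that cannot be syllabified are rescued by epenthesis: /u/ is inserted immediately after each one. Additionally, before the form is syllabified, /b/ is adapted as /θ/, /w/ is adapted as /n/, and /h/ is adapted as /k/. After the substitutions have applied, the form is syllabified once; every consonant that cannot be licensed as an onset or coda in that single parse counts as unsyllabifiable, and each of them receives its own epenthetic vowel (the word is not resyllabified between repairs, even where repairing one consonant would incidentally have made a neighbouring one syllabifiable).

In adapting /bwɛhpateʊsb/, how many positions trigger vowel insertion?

After substitution the input is /θnɛkpateʊsθ/.
The unsyllabifiable consonants are /θ/, /k/, /s/, /θ/; each receives one epenthetic vowel.

4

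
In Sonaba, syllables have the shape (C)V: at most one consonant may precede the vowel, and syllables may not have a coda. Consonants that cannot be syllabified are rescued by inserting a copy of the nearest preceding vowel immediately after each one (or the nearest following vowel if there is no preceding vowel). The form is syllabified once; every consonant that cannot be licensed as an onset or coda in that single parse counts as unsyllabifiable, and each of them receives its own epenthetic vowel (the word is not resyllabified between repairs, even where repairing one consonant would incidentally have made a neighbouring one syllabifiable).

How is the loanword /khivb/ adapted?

Under (C)V, the unsyllabifiable consonants are /k/, /v/, /b/ (no codas are permitted; onsets are limited to one consonant).
Epenthesis after each stranded consonant: /k/ → /ki/, /v/ → /vi/, /b/ → /bi/.

kihivibi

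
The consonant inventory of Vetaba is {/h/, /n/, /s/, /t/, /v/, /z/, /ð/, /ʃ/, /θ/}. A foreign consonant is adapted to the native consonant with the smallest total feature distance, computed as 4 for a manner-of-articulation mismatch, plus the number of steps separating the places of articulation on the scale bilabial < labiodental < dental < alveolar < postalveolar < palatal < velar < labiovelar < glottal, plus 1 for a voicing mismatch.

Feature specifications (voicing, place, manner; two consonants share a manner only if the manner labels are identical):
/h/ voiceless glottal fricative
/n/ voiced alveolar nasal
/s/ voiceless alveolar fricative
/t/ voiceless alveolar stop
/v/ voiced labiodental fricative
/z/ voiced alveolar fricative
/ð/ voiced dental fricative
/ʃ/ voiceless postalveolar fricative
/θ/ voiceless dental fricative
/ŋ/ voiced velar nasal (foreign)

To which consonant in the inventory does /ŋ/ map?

/n/ is closest: same manner (nasal), place distance 3 (velar→alveolar), same voicing; total 3. Next closest is /h/ at distance 7.

n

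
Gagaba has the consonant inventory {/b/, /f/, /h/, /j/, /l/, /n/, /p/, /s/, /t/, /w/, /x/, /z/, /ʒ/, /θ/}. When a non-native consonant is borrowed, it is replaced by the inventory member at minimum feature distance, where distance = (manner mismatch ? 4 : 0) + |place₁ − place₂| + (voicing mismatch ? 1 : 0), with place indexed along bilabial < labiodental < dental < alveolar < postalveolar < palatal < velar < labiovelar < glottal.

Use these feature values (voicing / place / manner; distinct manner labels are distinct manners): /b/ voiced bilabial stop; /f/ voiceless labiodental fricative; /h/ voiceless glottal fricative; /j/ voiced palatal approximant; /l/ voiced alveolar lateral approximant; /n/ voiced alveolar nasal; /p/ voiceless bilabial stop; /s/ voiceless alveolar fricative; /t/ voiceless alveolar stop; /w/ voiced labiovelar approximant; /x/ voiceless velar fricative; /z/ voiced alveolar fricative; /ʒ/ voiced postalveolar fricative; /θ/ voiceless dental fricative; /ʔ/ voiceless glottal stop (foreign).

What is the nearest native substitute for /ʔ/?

h

/h/ is closest: manner differs (stop→fricative, +4), place distance 0 (glottal→glottal), same voicing; total 4. Next closest is /t/ at distance 5.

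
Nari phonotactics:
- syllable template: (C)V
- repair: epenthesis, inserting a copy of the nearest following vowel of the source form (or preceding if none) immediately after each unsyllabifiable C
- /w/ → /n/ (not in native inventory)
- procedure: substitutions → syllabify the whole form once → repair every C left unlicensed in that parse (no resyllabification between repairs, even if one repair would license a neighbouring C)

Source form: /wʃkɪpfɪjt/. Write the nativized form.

nɪʃɪkɪpɪfɪjɪtɪ

Substitution: /w/ → /n/, giving /nʃkɪpfɪjt/.
The consonants /n/, /ʃ/, /p/, /j/, /t/ cannot be parsed into a legal (C)V syllable (no codas are permitted; onsets are limited to one consonant).
Each unlicensed consonant becomes the onset of a new syllable: /n/ → /nɪ/, /ʃ/ → /ʃɪ/, /p/ → /pɪ/, /j/ → /jɪ/, /t/ → /tɪ/.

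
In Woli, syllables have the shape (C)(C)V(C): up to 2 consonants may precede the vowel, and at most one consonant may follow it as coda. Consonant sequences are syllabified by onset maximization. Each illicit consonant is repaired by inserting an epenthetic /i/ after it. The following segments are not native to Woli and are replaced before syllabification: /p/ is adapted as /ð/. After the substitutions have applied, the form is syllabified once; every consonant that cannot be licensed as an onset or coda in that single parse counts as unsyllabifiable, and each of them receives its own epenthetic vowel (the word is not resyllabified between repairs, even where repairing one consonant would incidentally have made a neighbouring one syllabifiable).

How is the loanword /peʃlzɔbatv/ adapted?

Substitution: /p/ → /ð/, giving /ðeʃlzɔbatv/.
Syllabifying with onset maximization leaves /v/ stranded (at most one coda consonant is licensed; onsets may contain at most 2 consonants).
Inserting the epenthetic vowel yields /v/ → /vi/.

ðeʃlzɔbatvi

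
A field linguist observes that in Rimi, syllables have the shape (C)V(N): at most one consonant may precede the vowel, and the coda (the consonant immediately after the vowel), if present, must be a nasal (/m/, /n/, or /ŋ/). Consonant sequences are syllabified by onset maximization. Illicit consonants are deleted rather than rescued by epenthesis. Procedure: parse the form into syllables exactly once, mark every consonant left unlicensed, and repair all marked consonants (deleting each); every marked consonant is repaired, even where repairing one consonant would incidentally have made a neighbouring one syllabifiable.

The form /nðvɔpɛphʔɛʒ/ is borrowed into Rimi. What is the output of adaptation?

Under (C)V(N), the unsyllabifiable consonants are /n/, /ð/, /p/, /h/, /ʒ/ (only a nasal (/m/, /n/, or /ŋ/) is licensed in coda position; onsets are limited to one consonant).
Each unlicensed consonant is deleted: /n/, /ð/, /p/, /h/, /ʒ/.

vɔpɛʔɛ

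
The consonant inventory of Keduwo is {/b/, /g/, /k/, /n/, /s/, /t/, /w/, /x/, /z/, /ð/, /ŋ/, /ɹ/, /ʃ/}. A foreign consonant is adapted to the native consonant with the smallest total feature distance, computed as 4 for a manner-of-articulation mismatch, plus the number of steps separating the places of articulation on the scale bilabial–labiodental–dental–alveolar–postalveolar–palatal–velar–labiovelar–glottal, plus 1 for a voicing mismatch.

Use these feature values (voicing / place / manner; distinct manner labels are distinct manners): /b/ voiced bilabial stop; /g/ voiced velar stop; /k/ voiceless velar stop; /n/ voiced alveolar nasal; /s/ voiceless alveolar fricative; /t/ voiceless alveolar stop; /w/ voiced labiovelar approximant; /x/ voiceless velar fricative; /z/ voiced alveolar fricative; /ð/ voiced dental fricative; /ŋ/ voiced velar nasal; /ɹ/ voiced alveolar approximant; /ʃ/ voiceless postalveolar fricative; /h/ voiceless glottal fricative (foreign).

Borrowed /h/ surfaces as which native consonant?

x

/x/ is closest: same manner (fricative), place distance 2 (glottal→velar), same voicing; total 2. Next closest is /ʃ/ at distance 4.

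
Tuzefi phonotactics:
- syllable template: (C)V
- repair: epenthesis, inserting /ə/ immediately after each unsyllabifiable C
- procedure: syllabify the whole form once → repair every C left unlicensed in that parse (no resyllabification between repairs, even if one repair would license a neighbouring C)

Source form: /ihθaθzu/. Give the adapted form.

Syllabifying with onset maximization leaves /h/, /θ/ stranded (no codas are permitted; onsets are limited to one consonant).
Each unlicensed consonant becomes the onset of a new syllable: /h/ → /hə/, /θ/ → /θə/.

ihəθaθəzu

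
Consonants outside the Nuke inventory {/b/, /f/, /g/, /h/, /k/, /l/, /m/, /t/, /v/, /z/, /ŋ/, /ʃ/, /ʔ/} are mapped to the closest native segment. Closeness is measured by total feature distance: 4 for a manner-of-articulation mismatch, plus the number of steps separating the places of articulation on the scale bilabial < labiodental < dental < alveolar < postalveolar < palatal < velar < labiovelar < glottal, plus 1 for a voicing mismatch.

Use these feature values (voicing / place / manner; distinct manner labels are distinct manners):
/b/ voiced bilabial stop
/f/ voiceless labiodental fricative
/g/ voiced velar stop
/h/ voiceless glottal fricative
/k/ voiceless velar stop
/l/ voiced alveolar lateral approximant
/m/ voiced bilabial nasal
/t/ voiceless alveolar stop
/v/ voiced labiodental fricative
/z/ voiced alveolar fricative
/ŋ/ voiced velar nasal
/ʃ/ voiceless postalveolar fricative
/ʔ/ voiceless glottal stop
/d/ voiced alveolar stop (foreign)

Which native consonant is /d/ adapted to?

/t/ is closest: same manner (stop), place distance 0 (alveolar→alveolar), voicing differs (+1); total 1. Next closest is /b/ at distance 3.

t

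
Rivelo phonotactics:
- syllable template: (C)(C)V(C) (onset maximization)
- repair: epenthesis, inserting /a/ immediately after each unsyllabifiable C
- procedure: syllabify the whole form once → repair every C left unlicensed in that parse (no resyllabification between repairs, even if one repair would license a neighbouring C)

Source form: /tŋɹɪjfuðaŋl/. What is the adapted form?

taŋɹɪjfuðaŋla

Syllabifying with onset maximization leaves /t/, /l/ stranded (at most one coda consonant is licensed; onsets may contain at most 2 consonants).
Inserting the epenthetic vowel yields /t/ → /ta/, /l/ → /la/.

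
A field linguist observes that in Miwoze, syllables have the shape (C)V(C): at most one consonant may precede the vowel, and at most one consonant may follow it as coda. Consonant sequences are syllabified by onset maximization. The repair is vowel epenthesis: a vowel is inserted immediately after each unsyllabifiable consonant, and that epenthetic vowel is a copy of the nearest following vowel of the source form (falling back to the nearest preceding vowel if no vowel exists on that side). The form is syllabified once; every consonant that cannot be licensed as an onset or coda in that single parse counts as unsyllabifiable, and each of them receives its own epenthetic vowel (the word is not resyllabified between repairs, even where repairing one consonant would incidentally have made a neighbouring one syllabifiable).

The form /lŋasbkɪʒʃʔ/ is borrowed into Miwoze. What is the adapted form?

laŋasbɪkɪʒʃɪʔɪ

Under (C)V(C), the unsyllabifiable consonants are /l/, /b/, /ʃ/, /ʔ/ (at most one coda consonant is licensed; onsets are limited to one consonant).
Each unlicensed consonant becomes the onset of a new syllable: /l/ → /la/, /b/ → /bɪ/, /ʃ/ → /ʃɪ/, /ʔ/ → /ʔɪ/.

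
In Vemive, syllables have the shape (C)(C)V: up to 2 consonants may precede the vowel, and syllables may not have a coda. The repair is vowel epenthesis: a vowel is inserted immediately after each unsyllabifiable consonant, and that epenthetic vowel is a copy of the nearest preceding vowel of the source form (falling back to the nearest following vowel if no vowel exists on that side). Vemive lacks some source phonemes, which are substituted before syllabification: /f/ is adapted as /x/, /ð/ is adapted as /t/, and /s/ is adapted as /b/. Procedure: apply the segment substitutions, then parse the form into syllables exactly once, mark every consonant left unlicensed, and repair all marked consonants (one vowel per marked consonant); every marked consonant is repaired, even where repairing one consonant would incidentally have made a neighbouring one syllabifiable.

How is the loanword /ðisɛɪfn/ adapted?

Substitution: /ð/ → /t/, /s/ → /b/, /f/ → /x/, giving /tibɛɪxn/.
Under (C)(C)V, the unsyllabifiable consonants are /x/, /n/ (no codas are permitted; onsets may contain at most 2 consonants).
Epenthesis after each stranded consonant: /x/ → /xɪ/, /n/ → /nɪ/.

tibɛɪxɪnɪ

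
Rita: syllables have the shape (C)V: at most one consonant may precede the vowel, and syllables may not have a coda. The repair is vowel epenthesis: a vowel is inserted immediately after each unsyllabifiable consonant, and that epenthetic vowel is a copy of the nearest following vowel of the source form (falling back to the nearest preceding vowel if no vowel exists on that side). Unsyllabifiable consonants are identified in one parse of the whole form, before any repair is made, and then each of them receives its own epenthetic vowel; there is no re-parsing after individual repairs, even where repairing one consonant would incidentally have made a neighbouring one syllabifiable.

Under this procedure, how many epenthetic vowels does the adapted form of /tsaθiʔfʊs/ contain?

The unsyllabifiable consonants are /t/, /ʔ/, /s/; each receives one epenthetic vowel.

3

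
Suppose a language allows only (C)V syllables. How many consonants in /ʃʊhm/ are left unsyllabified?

Syllabifying with onset maximization leaves /h/, /m/ stranded (no codas are permitted; onsets are limited to one consonant).

2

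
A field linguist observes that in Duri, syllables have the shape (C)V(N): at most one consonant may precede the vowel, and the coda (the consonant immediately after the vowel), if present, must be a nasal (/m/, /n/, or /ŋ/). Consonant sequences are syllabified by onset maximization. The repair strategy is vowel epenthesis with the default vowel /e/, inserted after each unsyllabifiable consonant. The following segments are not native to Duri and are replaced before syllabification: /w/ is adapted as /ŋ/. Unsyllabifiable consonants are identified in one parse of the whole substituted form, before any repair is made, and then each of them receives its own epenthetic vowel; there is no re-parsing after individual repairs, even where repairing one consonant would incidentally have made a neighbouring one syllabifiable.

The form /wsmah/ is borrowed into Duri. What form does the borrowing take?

Substitution: /w/ → /ŋ/, giving /ŋsmah/.
The consonants /ŋ/, /s/, /h/ cannot be parsed into a legal (C)V(N) syllable (only a nasal (/m/, /n/, or /ŋ/) is licensed in coda position; onsets are limited to one consonant).
Each unlicensed consonant becomes the onset of a new syllable: /ŋ/ → /ŋe/, /s/ → /se/, /h/ → /he/.

ŋesemahe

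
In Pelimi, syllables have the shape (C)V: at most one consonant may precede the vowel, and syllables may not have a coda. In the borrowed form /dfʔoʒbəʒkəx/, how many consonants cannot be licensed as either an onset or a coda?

5

Under (C)V, the unsyllabifiable consonants are /d/, /f/, /ʒ/, /ʒ/, /x/ (no codas are permitted; onsets are limited to one consonant).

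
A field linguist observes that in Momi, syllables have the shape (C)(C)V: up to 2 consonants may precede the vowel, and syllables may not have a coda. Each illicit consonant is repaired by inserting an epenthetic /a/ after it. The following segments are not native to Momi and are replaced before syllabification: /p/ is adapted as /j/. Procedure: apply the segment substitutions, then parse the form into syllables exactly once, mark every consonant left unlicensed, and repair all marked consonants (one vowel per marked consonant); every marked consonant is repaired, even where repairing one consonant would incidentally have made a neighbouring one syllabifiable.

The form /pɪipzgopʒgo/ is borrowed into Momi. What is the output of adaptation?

jɪijazgojaʒgo

Substitution: /p/ → /j/, giving /jɪijzgojʒgo/.
Syllabifying with onset maximization leaves /j/, /j/ stranded (no codas are permitted; onsets may contain at most 2 consonants).
Inserting the epenthetic vowel yields /j/ → /ja/, /j/ → /ja/.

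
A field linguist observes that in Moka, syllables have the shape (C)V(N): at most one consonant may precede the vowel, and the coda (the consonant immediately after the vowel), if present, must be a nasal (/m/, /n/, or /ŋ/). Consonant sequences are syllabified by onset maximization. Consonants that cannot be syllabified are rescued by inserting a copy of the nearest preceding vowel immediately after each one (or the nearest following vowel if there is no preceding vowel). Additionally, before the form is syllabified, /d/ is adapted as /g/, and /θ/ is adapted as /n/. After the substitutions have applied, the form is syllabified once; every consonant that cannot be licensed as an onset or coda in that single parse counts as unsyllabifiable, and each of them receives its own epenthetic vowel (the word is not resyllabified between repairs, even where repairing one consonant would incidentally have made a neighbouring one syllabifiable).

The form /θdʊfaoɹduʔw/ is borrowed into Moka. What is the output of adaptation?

Substitution: /θ/ → /n/, /d/ → /g/, giving /ngʊfaoɹguʔw/.
The consonants /n/, /ɹ/, /ʔ/, /w/ cannot be parsed into a legal (C)V(N) syllable (only a nasal (/m/, /n/, or /ŋ/) is licensed in coda position; onsets are limited to one consonant).
Inserting the epenthetic vowel yields /n/ → /nʊ/, /ɹ/ → /ɹo/, /ʔ/ → /ʔu/, /w/ → /wu/.

nʊgʊfaoɹoguʔuwu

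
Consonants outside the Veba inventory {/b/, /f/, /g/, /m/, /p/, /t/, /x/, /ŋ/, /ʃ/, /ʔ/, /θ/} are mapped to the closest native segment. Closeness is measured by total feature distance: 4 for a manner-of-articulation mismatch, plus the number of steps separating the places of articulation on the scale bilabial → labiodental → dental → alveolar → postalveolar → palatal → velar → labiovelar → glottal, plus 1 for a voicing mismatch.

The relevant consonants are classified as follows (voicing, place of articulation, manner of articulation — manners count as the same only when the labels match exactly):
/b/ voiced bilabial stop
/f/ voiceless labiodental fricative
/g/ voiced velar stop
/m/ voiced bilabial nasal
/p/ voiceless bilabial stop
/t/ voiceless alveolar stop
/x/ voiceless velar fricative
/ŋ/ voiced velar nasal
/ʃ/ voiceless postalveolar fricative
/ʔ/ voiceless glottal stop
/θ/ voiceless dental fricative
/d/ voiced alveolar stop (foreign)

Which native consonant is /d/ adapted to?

/t/ is closest: same manner (stop), place distance 0 (alveolar→alveolar), voicing differs (+1); total 1. Next closest is /b/ at distance 3.

t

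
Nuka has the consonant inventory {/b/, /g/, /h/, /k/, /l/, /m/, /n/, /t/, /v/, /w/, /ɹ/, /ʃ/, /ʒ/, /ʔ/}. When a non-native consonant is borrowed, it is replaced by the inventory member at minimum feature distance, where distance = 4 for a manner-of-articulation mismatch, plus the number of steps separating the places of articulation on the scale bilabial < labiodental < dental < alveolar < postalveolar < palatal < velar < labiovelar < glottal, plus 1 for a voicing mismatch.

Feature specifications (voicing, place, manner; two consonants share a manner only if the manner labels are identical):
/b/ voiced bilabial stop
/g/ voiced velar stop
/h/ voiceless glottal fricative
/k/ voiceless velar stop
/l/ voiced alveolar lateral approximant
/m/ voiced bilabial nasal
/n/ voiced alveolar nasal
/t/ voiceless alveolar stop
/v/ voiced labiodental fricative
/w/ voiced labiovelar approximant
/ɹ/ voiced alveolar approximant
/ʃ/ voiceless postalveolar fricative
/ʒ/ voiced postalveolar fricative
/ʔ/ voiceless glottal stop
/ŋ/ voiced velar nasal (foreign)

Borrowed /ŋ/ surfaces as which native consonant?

/n/ is closest: same manner (nasal), place distance 3 (velar→alveolar), same voicing; total 3. Next closest is /g/ at distance 4.

n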